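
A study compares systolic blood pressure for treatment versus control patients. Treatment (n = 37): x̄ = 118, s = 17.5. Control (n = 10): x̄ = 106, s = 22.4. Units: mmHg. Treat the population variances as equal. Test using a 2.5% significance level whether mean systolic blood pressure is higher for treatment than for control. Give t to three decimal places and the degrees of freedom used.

Let group 1 = treatment, group 2 = control. H0: μ_1 = μ_2; H1: μ_1 > μ_2 (two-sample pooled-variance t-test, right-tailed).
s_p² = [(37−1)·17.5² + (10−1)·22.4²]/(37+10−2) = 345.352
t = (118 − 106)/√[345.352·(1/37 + 1/10)] = 1.812
df = n₁ + n₂ − 2 = 45
p-value = P(T ≥ 1.812) ≈ 0.038
Since p ≈ 0.038 > α = 0.025, fail to reject H0; the evidence is not statistically significant.

t = 1.812, df = 45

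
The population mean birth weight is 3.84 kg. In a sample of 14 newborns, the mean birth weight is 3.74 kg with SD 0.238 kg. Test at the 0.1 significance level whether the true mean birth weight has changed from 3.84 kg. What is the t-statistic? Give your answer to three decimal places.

H0: μ = 3.84; H1: μ ≠ 3.84 (one-sample t-test, two-sided).
t = (x̄ − μ₀)/(s/√n) = (3.74 − 3.84)/(0.238/√14) = -1.572
df = n − 1 = 13
Two-sided p-value ≈ 0.140
Since p ≈ 0.140 > α = 0.1, fail to reject H0; the evidence is not statistically significant.

-1.572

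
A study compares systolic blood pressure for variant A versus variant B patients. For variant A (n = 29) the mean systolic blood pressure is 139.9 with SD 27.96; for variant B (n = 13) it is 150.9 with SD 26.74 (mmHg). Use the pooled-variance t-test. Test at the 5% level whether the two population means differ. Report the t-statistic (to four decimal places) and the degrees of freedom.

Let group 1 = variant A, group 2 = variant B. H0: μ_1 = μ_2; H1: μ_1 ≠ μ_2 (two-sample pooled-variance t-test, two-sided).
s_p² = [(29−1)·27.96² + (13−1)·26.74²]/(29+13−2) = 761.741
t = (139.9 − 150.9)/√[761.741·(1/29 + 1/13)] = -1.1941
df = n₁ + n₂ − 2 = 40
Two-sided p-value ≈ 0.239
Since p ≈ 0.239 > α = 0.05, fail to reject H0; the data do not provide sufficient evidence against H0.

t = -1.1941, df = 40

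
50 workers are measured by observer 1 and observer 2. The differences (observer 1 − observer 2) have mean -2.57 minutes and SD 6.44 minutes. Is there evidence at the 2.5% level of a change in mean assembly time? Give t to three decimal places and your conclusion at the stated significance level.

H0: μ_d = 0; H1: μ_d ≠ 0 (paired t-test on the differences, two-sided).
t = d̄/(s_d/√n) = -2.57/(6.44/√50) = -2.822
df = n − 1 = 49
Two-sided p-value ≈ 0.0069
Since p ≈ 0.0069 < α = 0.025, reject H0; the evidence is statistically significant.

t = -2.822; reject H0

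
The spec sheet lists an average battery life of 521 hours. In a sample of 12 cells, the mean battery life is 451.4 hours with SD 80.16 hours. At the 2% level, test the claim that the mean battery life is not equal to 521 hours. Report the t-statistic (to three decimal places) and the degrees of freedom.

H0: μ = 521; H1: μ ≠ 521 (one-sample t-test, two-sided).
t = (x̄ − μ₀)/(s/√n) = (451.4 − 521)/(80.16/√12) = -3.008
df = n − 1 = 11
Two-sided p-value ≈ 0.012
Since p ≈ 0.012 < α = 0.02, reject H0; the evidence is statistically significant.

t = -3.008, df = 11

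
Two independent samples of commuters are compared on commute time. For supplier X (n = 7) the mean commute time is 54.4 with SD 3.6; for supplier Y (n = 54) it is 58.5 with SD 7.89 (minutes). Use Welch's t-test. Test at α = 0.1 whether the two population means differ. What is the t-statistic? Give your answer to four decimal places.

Let group 1 = supplier X, group 2 = supplier Y. H0: μ_1 = μ_2; H1: μ_1 ≠ μ_2 (Welch's two-sample t-test, two-sided).
t = (x̄_1 − x̄_2)/√(s_1²/n_1 + s_2²/n_2) = (54.4 − 58.5)/√(3.6²/7 + 7.89²/54) = -2.3655
Welch–Satterthwaite df ≈ 15.13
Two-sided p-value ≈ 0.032
Since p ≈ 0.032 < α = 0.1, reject H0; the data support H1.

-2.3655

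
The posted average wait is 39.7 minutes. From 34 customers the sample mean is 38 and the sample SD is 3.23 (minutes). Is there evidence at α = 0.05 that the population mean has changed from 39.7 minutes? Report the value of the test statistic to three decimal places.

-3.069

H0: μ = 39.7; H1: μ ≠ 39.7 (one-sample t-test, two-sided).
t = (x̄ − μ₀)/(s/√n) = (38 − 39.7)/(3.23/√34) = -3.069
df = n − 1 = 33
Two-sided p-value ≈ 0.0043
Since p ≈ 0.0043 < α = 0.05, reject H0; the data support H1.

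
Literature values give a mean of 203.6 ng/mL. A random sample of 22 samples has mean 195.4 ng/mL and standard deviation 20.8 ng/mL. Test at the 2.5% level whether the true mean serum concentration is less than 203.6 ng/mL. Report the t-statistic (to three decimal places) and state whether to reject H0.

t = -1.849; fail to reject H0

H0: μ = 203.6; H1: μ < 203.6 (one-sample t-test, left-tailed).
t = (x̄ − μ₀)/(s/√n) = (195.4 − 203.6)/(20.8/√22) = -1.849
df = n − 1 = 21
p-value = P(T ≤ -1.849) ≈ 0.039
Since p ≈ 0.039 > α = 0.025, fail to reject H0; the evidence is not statistically significant.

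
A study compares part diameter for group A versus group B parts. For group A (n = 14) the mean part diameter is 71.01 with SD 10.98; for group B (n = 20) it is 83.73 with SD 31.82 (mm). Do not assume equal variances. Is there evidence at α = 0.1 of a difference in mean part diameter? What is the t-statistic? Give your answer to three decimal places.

-1.653

Let group 1 = group A, group 2 = group B. H0: μ_1 = μ_2; H1: μ_1 ≠ μ_2 (Welch's two-sample t-test, two-sided).
t = (x̄_1 − x̄_2)/√(s_1²/n_1 + s_2²/n_2) = (71.01 − 83.73)/√(10.98²/14 + 31.82²/20) = -1.653
Welch–Satterthwaite df ≈ 24.96
Two-sided p-value ≈ 0.111
Since p ≈ 0.111 > α = 0.1, fail to reject H0; the data do not provide sufficient evidence against H0.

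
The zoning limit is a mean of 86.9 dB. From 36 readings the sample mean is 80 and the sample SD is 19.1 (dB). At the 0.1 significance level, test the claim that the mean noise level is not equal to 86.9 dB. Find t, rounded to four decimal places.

H0: μ = 86.9; H1: μ ≠ 86.9 (one-sample t-test, two-sided).
t = (x̄ − μ₀)/(s/√n) = (80 − 86.9)/(19.1/√36) = -2.1675
df = n − 1 = 35
Two-sided p-value ≈ 0.037
Since p ≈ 0.037 < α = 0.1, reject H0; the data support H1.

-2.1675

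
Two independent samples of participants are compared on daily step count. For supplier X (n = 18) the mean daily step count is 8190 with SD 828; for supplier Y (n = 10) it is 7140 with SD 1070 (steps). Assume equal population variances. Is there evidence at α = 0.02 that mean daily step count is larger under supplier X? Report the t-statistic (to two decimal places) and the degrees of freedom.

t = 2.90, df = 26

Let group 1 = supplier X, group 2 = supplier Y. H0: μ_1 = μ_2; H1: μ_1 > μ_2 (two-sample pooled-variance t-test, right-tailed).
s_p² = [(18−1)·828² + (10−1)·1070²]/(18+10−2) = 844578
t = (8190 − 7140)/√[844578·(1/18 + 1/10)] = 2.90
df = n₁ + n₂ − 2 = 26
p-value = P(T ≥ 2.90) ≈ 0.0038
Since p ≈ 0.0038 < α = 0.02, reject H0; the data support H1.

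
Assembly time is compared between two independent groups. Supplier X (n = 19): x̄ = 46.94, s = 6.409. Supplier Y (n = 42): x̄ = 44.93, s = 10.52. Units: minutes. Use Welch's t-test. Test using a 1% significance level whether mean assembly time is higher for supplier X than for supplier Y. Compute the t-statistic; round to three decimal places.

0.918

Let group 1 = supplier X, group 2 = supplier Y. H0: μ_1 = μ_2; H1: μ_1 > μ_2 (Welch's two-sample t-test, right-tailed).
t = (x̄_1 − x̄_2)/√(s_1²/n_1 + s_2²/n_2) = (46.94 − 44.93)/√(6.409²/19 + 10.52²/42) = 0.918
Welch–Satterthwaite df ≈ 53.64
p-value = P(T ≥ 0.918) ≈ 0.181
Since p ≈ 0.181 > α = 0.01, fail to reject H0; the data do not provide sufficient evidence against H0.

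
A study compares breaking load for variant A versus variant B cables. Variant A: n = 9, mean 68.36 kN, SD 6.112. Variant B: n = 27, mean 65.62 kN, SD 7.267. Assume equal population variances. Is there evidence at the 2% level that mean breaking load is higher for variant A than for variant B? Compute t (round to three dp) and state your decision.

Let group 1 = variant A, group 2 = variant B. H0: μ_1 = μ_2; H1: μ_1 > μ_2 (two-sample pooled-variance t-test, right-tailed).
s_p² = [(9−1)·6.112² + (27−1)·7.267²]/(9+27−2) = 49.1733
t = (68.36 − 65.62)/√[49.1733·(1/9 + 1/27)] = 1.015
df = n₁ + n₂ − 2 = 34
p-value = P(T ≥ 1.015) ≈ 0.1586
Since p ≈ 0.1586 > α = 0.02, fail to reject H0; the data do not provide sufficient evidence against H0.

t = 1.015; fail to reject H0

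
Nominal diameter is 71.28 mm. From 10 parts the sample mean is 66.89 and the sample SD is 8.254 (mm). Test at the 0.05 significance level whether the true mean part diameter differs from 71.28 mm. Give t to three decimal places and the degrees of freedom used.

t = -1.682, df = 9

H0: μ = 71.28; H1: μ ≠ 71.28 (one-sample t-test, two-sided).
t = (x̄ − μ₀)/(s/√n) = (66.89 − 71.28)/(8.254/√10) = -1.682
df = n − 1 = 9
Two-sided p-value ≈ 0.1269
Since p ≈ 0.1269 > α = 0.05, fail to reject H0; the evidence is not statistically significant.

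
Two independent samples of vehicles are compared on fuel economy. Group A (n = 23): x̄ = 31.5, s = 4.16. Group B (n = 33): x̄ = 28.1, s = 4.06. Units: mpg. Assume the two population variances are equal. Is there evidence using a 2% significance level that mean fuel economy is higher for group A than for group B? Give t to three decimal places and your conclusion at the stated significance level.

Let group 1 = group A, group 2 = group B. H0: μ_1 = μ_2; H1: μ_1 > μ_2 (two-sample pooled-variance t-test, right-tailed).
s_p² = [(23−1)·4.16² + (33−1)·4.06²]/(23+33−2) = 16.8185
t = (31.5 − 28.1)/√[16.8185·(1/23 + 1/33)] = 3.052
df = n₁ + n₂ − 2 = 54
p-value = P(T ≥ 3.052) ≈ 0.0018
Since p ≈ 0.0018 < α = 0.02, reject H0; the evidence is statistically significant.

t = 3.052; reject H0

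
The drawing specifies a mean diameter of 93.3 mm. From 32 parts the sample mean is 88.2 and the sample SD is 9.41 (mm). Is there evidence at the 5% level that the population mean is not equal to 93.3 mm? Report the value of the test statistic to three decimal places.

-3.066

H0: μ = 93.3; H1: μ ≠ 93.3 (one-sample t-test, two-sided).
t = (x̄ − μ₀)/(s/√n) = (88.2 − 93.3)/(9.41/√32) = -3.066
df = n − 1 = 31
Two-sided p-value ≈ 0.004
Since p ≈ 0.004 < α = 0.05, reject H0; the evidence is statistically significant.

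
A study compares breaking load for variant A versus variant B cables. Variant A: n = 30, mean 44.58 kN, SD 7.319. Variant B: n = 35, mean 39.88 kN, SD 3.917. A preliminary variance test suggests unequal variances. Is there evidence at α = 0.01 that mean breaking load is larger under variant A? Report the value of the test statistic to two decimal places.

Let group 1 = variant A, group 2 = variant B. H0: μ_1 = μ_2; H1: μ_1 > μ_2 (Welch's two-sample t-test, right-tailed).
t = (x̄_1 − x̄_2)/√(s_1²/n_1 + s_2²/n_2) = (44.58 − 39.88)/√(7.319²/30 + 3.917²/35) = 3.15
Welch–Satterthwaite df ≈ 42.79
p-value = P(T ≥ 3.15) ≈ 0.001
Since p ≈ 0.001 < α = 0.01, reject H0; the data support H1.

3.15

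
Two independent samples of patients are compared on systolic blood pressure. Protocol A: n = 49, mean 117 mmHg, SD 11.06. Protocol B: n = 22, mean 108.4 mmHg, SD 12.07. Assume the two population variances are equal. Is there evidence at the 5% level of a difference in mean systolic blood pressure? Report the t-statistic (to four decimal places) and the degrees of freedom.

t = 2.9455, df = 69

Let group 1 = protocol A, group 2 = protocol B. H0: μ_1 = μ_2; H1: μ_1 ≠ μ_2 (two-sample pooled-variance t-test, two-sided).
s_p² = [(49−1)·11.06² + (22−1)·12.07²]/(49+22−2) = 129.434
t = (117 − 108.4)/√[129.434·(1/49 + 1/22)] = 2.9455
df = n₁ + n₂ − 2 = 69
Two-sided p-value ≈ 0.0044
Since p ≈ 0.0044 < α = 0.05, reject H0; the data support H1.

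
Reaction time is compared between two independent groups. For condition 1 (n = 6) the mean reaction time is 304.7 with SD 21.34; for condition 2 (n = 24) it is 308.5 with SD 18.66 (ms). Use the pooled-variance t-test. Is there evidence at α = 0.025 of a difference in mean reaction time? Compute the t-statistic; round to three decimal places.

-0.434

Let group 1 = condition 1, group 2 = condition 2. H0: μ_1 = μ_2; H1: μ_1 ≠ μ_2 (two-sample pooled-variance t-test, two-sided).
s_p² = [(6−1)·21.34² + (24−1)·18.66²]/(6+24−2) = 367.338
t = (304.7 − 308.5)/√[367.338·(1/6 + 1/24)] = -0.434
df = n₁ + n₂ − 2 = 28
Two-sided p-value ≈ 0.667
Since p ≈ 0.667 > α = 0.025, fail to reject H0; the evidence is not statistically significant.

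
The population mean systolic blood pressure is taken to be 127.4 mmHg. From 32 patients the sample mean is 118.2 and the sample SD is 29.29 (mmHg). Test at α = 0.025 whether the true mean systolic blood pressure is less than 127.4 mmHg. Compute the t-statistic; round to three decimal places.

H0: μ = 127.4; H1: μ < 127.4 (one-sample t-test, left-tailed).
t = (x̄ − μ₀)/(s/√n) = (118.2 − 127.4)/(29.29/√32) = -1.777
df = n − 1 = 31
p-value = P(T ≤ -1.777) ≈ 0.043
Since p ≈ 0.043 > α = 0.025, fail to reject H0; the data do not provide sufficient evidence against H0.

-1.777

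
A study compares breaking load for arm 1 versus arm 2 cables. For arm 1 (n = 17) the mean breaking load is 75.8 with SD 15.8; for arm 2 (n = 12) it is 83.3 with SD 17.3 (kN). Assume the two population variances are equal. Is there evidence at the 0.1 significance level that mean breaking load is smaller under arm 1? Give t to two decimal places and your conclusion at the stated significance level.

t = -1.21; fail to reject H0

Let group 1 = arm 1, group 2 = arm 2. H0: μ_1 = μ_2; H1: μ_1 < μ_2 (two-sample pooled-variance t-test, left-tailed).
s_p² = [(17−1)·15.8² + (12−1)·17.3²]/(17+12−2) = 269.868
t = (75.8 − 83.3)/√[269.868·(1/17 + 1/12)] = -1.21
df = n₁ + n₂ − 2 = 27
p-value = P(T ≤ -1.21) ≈ 0.1182
Since p ≈ 0.1182 > α = 0.1, fail to reject H0; the evidence is not statistically significant.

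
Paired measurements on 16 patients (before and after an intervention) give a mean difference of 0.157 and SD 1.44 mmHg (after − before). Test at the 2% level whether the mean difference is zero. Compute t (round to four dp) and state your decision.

H0: μ_d = 0; H1: μ_d ≠ 0 (paired t-test on the differences, two-sided).
t = d̄/(s_d/√n) = 0.157/(1.44/√16) = 0.4361
df = n − 1 = 15
Two-sided p-value ≈ 0.669
Since p ≈ 0.669 > α = 0.02, fail to reject H0; the data do not provide sufficient evidence against H0.

t = 0.4361; fail to reject H0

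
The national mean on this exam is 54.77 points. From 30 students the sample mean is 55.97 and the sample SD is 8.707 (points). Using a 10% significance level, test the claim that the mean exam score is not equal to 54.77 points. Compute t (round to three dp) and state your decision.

t = 0.755; fail to reject H0

H0: μ = 54.77; H1: μ ≠ 54.77 (one-sample t-test, two-sided).
t = (x̄ − μ₀)/(s/√n) = (55.97 − 54.77)/(8.707/√30) = 0.755
df = n − 1 = 29
Two-sided p-value ≈ 0.4564
Since p ≈ 0.4564 > α = 0.1, fail to reject H0; the evidence is not statistically significant.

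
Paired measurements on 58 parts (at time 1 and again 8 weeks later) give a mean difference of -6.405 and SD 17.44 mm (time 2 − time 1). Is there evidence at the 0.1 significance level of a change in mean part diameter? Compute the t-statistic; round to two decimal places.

-2.80

H0: μ_d = 0; H1: μ_d ≠ 0 (paired t-test on the differences, two-sided).
t = d̄/(s_d/√n) = -6.405/(17.44/√58) = -2.80
df = n − 1 = 57
Two-sided p-value ≈ 0.0070
Since p ≈ 0.0070 < α = 0.1, reject H0; the evidence is statistically significant.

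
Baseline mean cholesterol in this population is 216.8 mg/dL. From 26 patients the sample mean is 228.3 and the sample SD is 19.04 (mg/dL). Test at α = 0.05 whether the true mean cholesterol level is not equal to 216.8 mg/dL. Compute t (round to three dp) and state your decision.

H0: μ = 216.8; H1: μ ≠ 216.8 (one-sample t-test, two-sided).
t = (x̄ − μ₀)/(s/√n) = (228.3 − 216.8)/(19.04/√26) = 3.080
df = n − 1 = 25
Two-sided p-value ≈ 0.005
Since p ≈ 0.005 < α = 0.05, reject H0; the data support H1.

t = 3.080; reject H0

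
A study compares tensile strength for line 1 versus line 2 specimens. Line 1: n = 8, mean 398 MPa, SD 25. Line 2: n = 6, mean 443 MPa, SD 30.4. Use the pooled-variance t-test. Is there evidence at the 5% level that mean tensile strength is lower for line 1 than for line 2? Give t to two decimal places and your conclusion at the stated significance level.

t = -3.04; reject H0

Let group 1 = line 1, group 2 = line 2. H0: μ_1 = μ_2; H1: μ_1 < μ_2 (two-sample pooled-variance t-test, left-tailed).
s_p² = [(8−1)·25² + (6−1)·30.4²]/(8+6−2) = 749.65
t = (398 − 443)/√[749.65·(1/8 + 1/6)] = -3.04
df = n₁ + n₂ − 2 = 12
p-value = P(T ≤ -3.04) ≈ 0.0051
Since p ≈ 0.0051 < α = 0.05, reject H0; the evidence is statistically significant.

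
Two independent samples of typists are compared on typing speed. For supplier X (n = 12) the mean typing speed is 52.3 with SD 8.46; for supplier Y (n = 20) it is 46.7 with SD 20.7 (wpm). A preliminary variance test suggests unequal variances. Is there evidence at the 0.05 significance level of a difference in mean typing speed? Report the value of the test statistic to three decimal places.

Let group 1 = supplier X, group 2 = supplier Y. H0: μ_1 = μ_2; H1: μ_1 ≠ μ_2 (Welch's two-sample t-test, two-sided).
t = (x̄_1 − x̄_2)/√(s_1²/n_1 + s_2²/n_2) = (52.3 − 46.7)/√(8.46²/12 + 20.7²/20) = 1.070
Welch–Satterthwaite df ≈ 27.39
Two-sided p-value ≈ 0.2939
Since p ≈ 0.2939 > α = 0.05, fail to reject H0; the evidence is not statistically significant.

1.070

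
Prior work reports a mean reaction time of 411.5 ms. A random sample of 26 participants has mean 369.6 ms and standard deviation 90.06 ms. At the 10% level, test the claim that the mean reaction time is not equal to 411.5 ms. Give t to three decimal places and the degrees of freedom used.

H0: μ = 411.5; H1: μ ≠ 411.5 (one-sample t-test, two-sided).
t = (x̄ − μ₀)/(s/√n) = (369.6 − 411.5)/(90.06/√26) = -2.372
df = n − 1 = 25
Two-sided p-value ≈ 0.0257
Since p ≈ 0.0257 < α = 0.1, reject H0; the evidence is statistically significant.

t = -2.372, df = 25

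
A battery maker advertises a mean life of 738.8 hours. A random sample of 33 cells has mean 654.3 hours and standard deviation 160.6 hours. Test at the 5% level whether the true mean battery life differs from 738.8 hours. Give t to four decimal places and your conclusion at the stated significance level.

t = -3.0225; reject H0

H0: μ = 738.8; H1: μ ≠ 738.8 (one-sample t-test, two-sided).
t = (x̄ − μ₀)/(s/√n) = (654.3 − 738.8)/(160.6/√33) = -3.0225
df = n − 1 = 32
Two-sided p-value ≈ 0.0049
Since p ≈ 0.0049 < α = 0.05, reject H0; the evidence is statistically significant.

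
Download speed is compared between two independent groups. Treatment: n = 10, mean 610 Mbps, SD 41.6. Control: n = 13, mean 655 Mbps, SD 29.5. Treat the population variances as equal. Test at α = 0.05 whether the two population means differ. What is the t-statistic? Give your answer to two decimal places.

-3.04

Let group 1 = treatment, group 2 = control. H0: μ_1 = μ_2; H1: μ_1 ≠ μ_2 (two-sample pooled-variance t-test, two-sided).
s_p² = [(10−1)·41.6² + (13−1)·29.5²]/(10+13−2) = 1238.95
t = (610 − 655)/√[1238.95·(1/10 + 1/13)] = -3.04
df = n₁ + n₂ − 2 = 21
Two-sided p-value ≈ 0.0062
Since p ≈ 0.0062 < α = 0.05, reject H0; the data support H1.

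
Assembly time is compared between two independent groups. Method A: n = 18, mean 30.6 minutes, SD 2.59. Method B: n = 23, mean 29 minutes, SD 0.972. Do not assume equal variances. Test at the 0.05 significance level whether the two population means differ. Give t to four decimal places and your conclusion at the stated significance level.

t = 2.4874; reject H0

Let group 1 = method A, group 2 = method B. H0: μ_1 = μ_2; H1: μ_1 ≠ μ_2 (Welch's two-sample t-test, two-sided).
t = (x̄_1 − x̄_2)/√(s_1²/n_1 + s_2²/n_2) = (30.6 − 29)/√(2.59²/18 + 0.972²/23) = 2.4874
Welch–Satterthwaite df ≈ 20.76
Two-sided p-value ≈ 0.0215
Since p ≈ 0.0215 < α = 0.05, reject H0; the evidence is statistically significant.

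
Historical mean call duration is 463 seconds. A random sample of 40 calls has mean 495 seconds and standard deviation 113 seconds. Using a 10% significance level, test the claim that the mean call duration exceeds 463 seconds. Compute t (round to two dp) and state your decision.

H0: μ = 463; H1: μ > 463 (one-sample t-test, right-tailed).
t = (x̄ − μ₀)/(s/√n) = (495 − 463)/(113/√40) = 1.79
df = n − 1 = 39
p-value = P(T ≥ 1.79) ≈ 0.0405
Since p ≈ 0.0405 < α = 0.1, reject H0; the data support H1.

t = 1.79; reject H0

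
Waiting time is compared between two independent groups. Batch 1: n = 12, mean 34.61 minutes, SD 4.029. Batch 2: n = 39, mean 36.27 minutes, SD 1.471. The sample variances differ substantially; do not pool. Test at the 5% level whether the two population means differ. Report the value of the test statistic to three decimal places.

-1.399

Let group 1 = batch 1, group 2 = batch 2. H0: μ_1 = μ_2; H1: μ_1 ≠ μ_2 (Welch's two-sample t-test, two-sided).
t = (x̄_1 − x̄_2)/√(s_1²/n_1 + s_2²/n_2) = (34.61 − 36.27)/√(4.029²/12 + 1.471²/39) = -1.399
Welch–Satterthwaite df ≈ 11.92
Two-sided p-value ≈ 0.1873
Since p ≈ 0.1873 > α = 0.05, fail to reject H0; the data do not provide sufficient evidence against H0.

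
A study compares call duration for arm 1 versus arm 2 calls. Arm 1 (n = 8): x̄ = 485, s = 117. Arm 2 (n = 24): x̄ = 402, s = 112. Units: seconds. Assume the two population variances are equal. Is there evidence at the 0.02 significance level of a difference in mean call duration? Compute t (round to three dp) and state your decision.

Let group 1 = arm 1, group 2 = arm 2. H0: μ_1 = μ_2; H1: μ_1 ≠ μ_2 (two-sample pooled-variance t-test, two-sided).
s_p² = [(8−1)·117² + (24−1)·112²]/(8+24−2) = 12811.2
t = (485 − 402)/√[12811.2·(1/8 + 1/24)] = 1.796
df = n₁ + n₂ − 2 = 30
Two-sided p-value ≈ 0.083
Since p ≈ 0.083 > α = 0.02, fail to reject H0; the data do not provide sufficient evidence against H0.

t = 1.796; fail to reject H0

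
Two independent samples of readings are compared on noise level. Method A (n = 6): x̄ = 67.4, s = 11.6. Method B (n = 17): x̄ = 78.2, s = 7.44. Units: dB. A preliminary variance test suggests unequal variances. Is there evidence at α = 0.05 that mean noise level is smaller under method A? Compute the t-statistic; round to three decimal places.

Let group 1 = method A, group 2 = method B. H0: μ_1 = μ_2; H1: μ_1 < μ_2 (Welch's two-sample t-test, left-tailed).
t = (x̄_1 − x̄_2)/√(s_1²/n_1 + s_2²/n_2) = (67.4 − 78.2)/√(11.6²/6 + 7.44²/17) = -2.131
Welch–Satterthwaite df ≈ 6.51
p-value = P(T ≤ -2.131) ≈ 0.037
Since p ≈ 0.037 < α = 0.05, reject H0; the evidence is statistically significant.

-2.131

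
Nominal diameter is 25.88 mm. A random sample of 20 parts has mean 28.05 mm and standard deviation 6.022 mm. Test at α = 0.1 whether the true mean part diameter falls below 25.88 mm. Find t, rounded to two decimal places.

H0: μ = 25.88; H1: μ < 25.88 (one-sample t-test, left-tailed).
t = (x̄ − μ₀)/(s/√n) = (28.05 − 25.88)/(6.022/√20) = 1.61
df = n − 1 = 19
p-value = P(T ≤ 1.61) ≈ 0.9382
Since p ≈ 0.9382 > α = 0.1, fail to reject H0; the data do not provide sufficient evidence against H0.

1.61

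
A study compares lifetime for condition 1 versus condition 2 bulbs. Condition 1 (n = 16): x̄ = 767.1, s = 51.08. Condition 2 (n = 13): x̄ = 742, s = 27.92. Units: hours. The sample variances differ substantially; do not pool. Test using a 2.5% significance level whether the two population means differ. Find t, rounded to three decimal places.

Let group 1 = condition 1, group 2 = condition 2. H0: μ_1 = μ_2; H1: μ_1 ≠ μ_2 (Welch's two-sample t-test, two-sided).
t = (x̄_1 − x̄_2)/√(s_1²/n_1 + s_2²/n_2) = (767.1 − 742)/√(51.08²/16 + 27.92²/13) = 1.681
Welch–Satterthwaite df ≈ 24.00
Two-sided p-value ≈ 0.106
Since p ≈ 0.106 > α = 0.025, fail to reject H0; the data do not provide sufficient evidence against H0.

1.681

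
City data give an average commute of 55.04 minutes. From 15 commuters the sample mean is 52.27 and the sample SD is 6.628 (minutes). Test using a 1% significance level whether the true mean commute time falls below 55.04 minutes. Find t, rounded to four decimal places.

-1.6186

H0: μ = 55.04; H1: μ < 55.04 (one-sample t-test, left-tailed).
t = (x̄ − μ₀)/(s/√n) = (52.27 − 55.04)/(6.628/√15) = -1.6186
df = n − 1 = 14
p-value = P(T ≤ -1.6186) ≈ 0.0639
Since p ≈ 0.0639 > α = 0.01, fail to reject H0; the data do not provide sufficient evidence against H0.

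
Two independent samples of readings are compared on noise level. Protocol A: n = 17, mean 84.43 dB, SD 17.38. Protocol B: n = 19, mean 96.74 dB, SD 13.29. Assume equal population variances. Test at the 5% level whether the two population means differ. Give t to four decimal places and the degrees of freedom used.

t = -2.4020, df = 34

Let group 1 = protocol A, group 2 = protocol B. H0: μ_1 = μ_2; H1: μ_1 ≠ μ_2 (two-sample pooled-variance t-test, two-sided).
s_p² = [(17−1)·17.38² + (19−1)·13.29²]/(17+19−2) = 235.655
t = (84.43 − 96.74)/√[235.655·(1/17 + 1/19)] = -2.4020
df = n₁ + n₂ − 2 = 34
Two-sided p-value ≈ 0.022
Since p ≈ 0.022 < α = 0.05, reject H0; the evidence is statistically significant.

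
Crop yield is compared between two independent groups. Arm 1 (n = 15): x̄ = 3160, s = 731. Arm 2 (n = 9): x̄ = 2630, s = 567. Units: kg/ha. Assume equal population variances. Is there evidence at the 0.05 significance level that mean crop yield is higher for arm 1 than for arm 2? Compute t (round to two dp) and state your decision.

Let group 1 = arm 1, group 2 = arm 2. H0: μ_1 = μ_2; H1: μ_1 > μ_2 (two-sample pooled-variance t-test, right-tailed).
s_p² = [(15−1)·731² + (9−1)·567²]/(15+9−2) = 456953
t = (3160 − 2630)/√[456953·(1/15 + 1/9)] = 1.86
df = n₁ + n₂ − 2 = 22
p-value = P(T ≥ 1.86) ≈ 0.0382
Since p ≈ 0.0382 < α = 0.05, reject H0; the evidence is statistically significant.

t = 1.86; reject H0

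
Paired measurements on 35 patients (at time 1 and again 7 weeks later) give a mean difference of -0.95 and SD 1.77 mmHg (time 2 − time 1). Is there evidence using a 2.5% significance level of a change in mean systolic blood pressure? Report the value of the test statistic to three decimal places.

-3.175

H0: μ_d = 0; H1: μ_d ≠ 0 (paired t-test on the differences, two-sided).
t = d̄/(s_d/√n) = -0.95/(1.77/√35) = -3.175
df = n − 1 = 34
Two-sided p-value ≈ 0.003
Since p ≈ 0.003 < α = 0.025, reject H0; the data support H1.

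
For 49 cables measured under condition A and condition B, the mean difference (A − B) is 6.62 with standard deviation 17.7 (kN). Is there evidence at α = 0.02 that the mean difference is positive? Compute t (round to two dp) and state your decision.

H0: μ_d = 0; H1: μ_d > 0 (paired t-test on the differences, right-tailed).
t = d̄/(s_d/√n) = 6.62/(17.7/√49) = 2.62
df = n − 1 = 48
p-value = P(T ≥ 2.62) ≈ 0.006
Since p ≈ 0.006 < α = 0.02, reject H0; the evidence is statistically significant.

t = 2.62; reject H0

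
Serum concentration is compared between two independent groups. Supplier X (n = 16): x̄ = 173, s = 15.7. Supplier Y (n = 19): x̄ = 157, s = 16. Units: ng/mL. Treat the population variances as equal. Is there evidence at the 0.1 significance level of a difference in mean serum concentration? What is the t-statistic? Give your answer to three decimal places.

Let group 1 = supplier X, group 2 = supplier Y. H0: μ_1 = μ_2; H1: μ_1 ≠ μ_2 (two-sample pooled-variance t-test, two-sided).
s_p² = [(16−1)·15.7² + (19−1)·16²]/(16+19−2) = 251.677
t = (173 − 157)/√[251.677·(1/16 + 1/19)] = 2.972
df = n₁ + n₂ − 2 = 33
Two-sided p-value ≈ 0.005
Since p ≈ 0.005 < α = 0.1, reject H0; the evidence is statistically significant.

2.972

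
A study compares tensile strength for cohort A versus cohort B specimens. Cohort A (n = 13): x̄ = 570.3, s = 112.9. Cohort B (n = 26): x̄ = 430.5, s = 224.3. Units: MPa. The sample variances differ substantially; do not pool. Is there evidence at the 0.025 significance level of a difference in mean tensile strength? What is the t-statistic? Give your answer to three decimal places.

Let group 1 = cohort A, group 2 = cohort B. H0: μ_1 = μ_2; H1: μ_1 ≠ μ_2 (Welch's two-sample t-test, two-sided).
t = (x̄_1 − x̄_2)/√(s_1²/n_1 + s_2²/n_2) = (570.3 − 430.5)/√(112.9²/13 + 224.3²/26) = 2.589
Welch–Satterthwaite df ≈ 36.98
Two-sided p-value ≈ 0.014
Since p ≈ 0.014 < α = 0.025, reject H0; the data support H1.

2.589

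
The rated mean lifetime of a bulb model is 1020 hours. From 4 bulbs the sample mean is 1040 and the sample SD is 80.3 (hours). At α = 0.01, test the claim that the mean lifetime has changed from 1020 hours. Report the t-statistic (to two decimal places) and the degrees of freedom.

t = 0.50, df = 3

H0: μ = 1020; H1: μ ≠ 1020 (one-sample t-test, two-sided).
t = (x̄ − μ₀)/(s/√n) = (1040 − 1020)/(80.3/√4) = 0.50
df = n − 1 = 3
Two-sided p-value ≈ 0.653
Since p ≈ 0.653 > α = 0.01, fail to reject H0; the evidence is not statistically significant.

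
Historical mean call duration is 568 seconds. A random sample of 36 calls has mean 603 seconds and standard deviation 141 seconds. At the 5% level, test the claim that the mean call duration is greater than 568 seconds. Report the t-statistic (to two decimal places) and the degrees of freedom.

t = 1.49, df = 35

H0: μ = 568; H1: μ > 568 (one-sample t-test, right-tailed).
t = (x̄ − μ₀)/(s/√n) = (603 − 568)/(141/√36) = 1.49
df = n − 1 = 35
p-value = P(T ≥ 1.49) ≈ 0.0727
Since p ≈ 0.0727 > α = 0.05, fail to reject H0; the evidence is not statistically significant.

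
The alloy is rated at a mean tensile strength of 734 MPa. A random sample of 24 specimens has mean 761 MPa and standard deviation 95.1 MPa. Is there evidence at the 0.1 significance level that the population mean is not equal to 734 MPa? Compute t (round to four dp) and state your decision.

t = 1.3909; fail to reject H0

H0: μ = 734; H1: μ ≠ 734 (one-sample t-test, two-sided).
t = (x̄ − μ₀)/(s/√n) = (761 − 734)/(95.1/√24) = 1.3909
df = n − 1 = 23
Two-sided p-value ≈ 0.178
Since p ≈ 0.178 > α = 0.1, fail to reject H0; the evidence is not statistically significant.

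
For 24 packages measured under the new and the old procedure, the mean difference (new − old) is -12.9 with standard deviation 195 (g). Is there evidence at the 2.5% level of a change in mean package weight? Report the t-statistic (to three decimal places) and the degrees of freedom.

t = -0.324, df = 23

H0: μ_d = 0; H1: μ_d ≠ 0 (paired t-test on the differences, two-sided).
t = d̄/(s_d/√n) = -12.9/(195/√24) = -0.324
df = n − 1 = 23
Two-sided p-value ≈ 0.7488
Since p ≈ 0.7488 > α = 0.025, fail to reject H0; the data do not provide sufficient evidence against H0.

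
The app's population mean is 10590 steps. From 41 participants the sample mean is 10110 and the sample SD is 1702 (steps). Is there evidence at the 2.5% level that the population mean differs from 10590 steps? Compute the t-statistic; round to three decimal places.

-1.806

H0: μ = 10590; H1: μ ≠ 10590 (one-sample t-test, two-sided).
t = (x̄ − μ₀)/(s/√n) = (10110 − 10590)/(1702/√41) = -1.806
df = n − 1 = 40
Two-sided p-value ≈ 0.078
Since p ≈ 0.078 > α = 0.025, fail to reject H0; the evidence is not statistically significant.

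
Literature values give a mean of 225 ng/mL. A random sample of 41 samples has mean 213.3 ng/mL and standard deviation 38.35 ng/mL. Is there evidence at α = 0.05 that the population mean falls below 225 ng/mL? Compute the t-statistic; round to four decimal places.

H0: μ = 225; H1: μ < 225 (one-sample t-test, left-tailed).
t = (x̄ − μ₀)/(s/√n) = (213.3 − 225)/(38.35/√41) = -1.9535
df = n − 1 = 40
p-value = P(T ≤ -1.9535) ≈ 0.029
Since p ≈ 0.029 < α = 0.05, reject H0; the data support H1.

-1.9535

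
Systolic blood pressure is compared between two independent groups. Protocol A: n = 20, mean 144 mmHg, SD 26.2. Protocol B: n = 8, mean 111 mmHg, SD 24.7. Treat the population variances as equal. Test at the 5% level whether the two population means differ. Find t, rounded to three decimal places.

Let group 1 = protocol A, group 2 = protocol B. H0: μ_1 = μ_2; H1: μ_1 ≠ μ_2 (two-sample pooled-variance t-test, two-sided).
s_p² = [(20−1)·26.2² + (8−1)·24.7²]/(20+8−2) = 665.884
t = (144 − 111)/√[665.884·(1/20 + 1/8)] = 3.057
df = n₁ + n₂ − 2 = 26
Two-sided p-value ≈ 0.005
Since p ≈ 0.005 < α = 0.05, reject H0; the evidence is statistically significant.

3.057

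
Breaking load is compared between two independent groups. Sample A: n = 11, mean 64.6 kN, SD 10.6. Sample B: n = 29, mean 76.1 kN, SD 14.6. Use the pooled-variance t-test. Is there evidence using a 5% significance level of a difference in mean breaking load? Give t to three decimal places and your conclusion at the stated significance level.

t = -2.377; reject H0

Let group 1 = sample A, group 2 = sample B. H0: μ_1 = μ_2; H1: μ_1 ≠ μ_2 (two-sample pooled-variance t-test, two-sided).
s_p² = [(11−1)·10.6² + (29−1)·14.6²]/(11+29−2) = 186.634
t = (64.6 − 76.1)/√[186.634·(1/11 + 1/29)] = -2.377
df = n₁ + n₂ − 2 = 38
Two-sided p-value ≈ 0.023
Since p ≈ 0.023 < α = 0.05, reject H0; the data support H1.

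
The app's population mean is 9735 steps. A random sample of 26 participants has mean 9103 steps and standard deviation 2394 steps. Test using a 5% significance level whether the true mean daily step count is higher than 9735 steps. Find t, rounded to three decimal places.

-1.346

H0: μ = 9735; H1: μ > 9735 (one-sample t-test, right-tailed).
t = (x̄ − μ₀)/(s/√n) = (9103 − 9735)/(2394/√26) = -1.346
df = n − 1 = 25
p-value = P(T ≥ -1.346) ≈ 0.9048
Since p ≈ 0.9048 > α = 0.05, fail to reject H0; the data do not provide sufficient evidence against H0.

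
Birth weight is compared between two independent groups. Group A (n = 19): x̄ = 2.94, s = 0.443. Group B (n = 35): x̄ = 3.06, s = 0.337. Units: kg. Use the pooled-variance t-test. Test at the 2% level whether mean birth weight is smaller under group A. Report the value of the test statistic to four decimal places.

-1.1168

Let group 1 = group A, group 2 = group B. H0: μ_1 = μ_2; H1: μ_1 < μ_2 (two-sample pooled-variance t-test, left-tailed).
s_p² = [(19−1)·0.443² + (35−1)·0.337²]/(19+35−2) = 0.142189
t = (2.94 − 3.06)/√[0.142189·(1/19 + 1/35)] = -1.1168
df = n₁ + n₂ − 2 = 52
p-value = P(T ≤ -1.1168) ≈ 0.135
Since p ≈ 0.135 > α = 0.02, fail to reject H0; the data do not provide sufficient evidence against H0.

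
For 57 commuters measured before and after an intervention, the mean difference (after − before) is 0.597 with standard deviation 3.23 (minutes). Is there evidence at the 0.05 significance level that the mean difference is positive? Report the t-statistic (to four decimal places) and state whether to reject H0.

H0: μ_d = 0; H1: μ_d > 0 (paired t-test on the differences, right-tailed).
t = d̄/(s_d/√n) = 0.597/(3.23/√57) = 1.3954
df = n − 1 = 56
p-value = P(T ≥ 1.3954) ≈ 0.084
Since p ≈ 0.084 > α = 0.05, fail to reject H0; the evidence is not statistically significant.

t = 1.3954; fail to reject H0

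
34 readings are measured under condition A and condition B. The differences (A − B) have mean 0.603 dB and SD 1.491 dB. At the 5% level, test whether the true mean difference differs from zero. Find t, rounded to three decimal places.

H0: μ_d = 0; H1: μ_d ≠ 0 (paired t-test on the differences, two-sided).
t = d̄/(s_d/√n) = 0.603/(1.491/√34) = 2.358
df = n − 1 = 33
Two-sided p-value ≈ 0.024
Since p ≈ 0.024 < α = 0.05, reject H0; the data support H1.

2.358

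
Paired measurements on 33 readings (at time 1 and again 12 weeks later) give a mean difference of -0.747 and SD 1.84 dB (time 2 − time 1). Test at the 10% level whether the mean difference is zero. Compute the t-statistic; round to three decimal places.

H0: μ_d = 0; H1: μ_d ≠ 0 (paired t-test on the differences, two-sided).
t = d̄/(s_d/√n) = -0.747/(1.84/√33) = -2.332
df = n − 1 = 32
Two-sided p-value ≈ 0.0261
Since p ≈ 0.0261 < α = 0.1, reject H0; the evidence is statistically significant.

-2.332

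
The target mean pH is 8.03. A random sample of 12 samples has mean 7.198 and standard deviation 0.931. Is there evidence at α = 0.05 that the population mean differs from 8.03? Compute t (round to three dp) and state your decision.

H0: μ = 8.03; H1: μ ≠ 8.03 (one-sample t-test, two-sided).
t = (x̄ − μ₀)/(s/√n) = (7.198 − 8.03)/(0.931/√12) = -3.096
df = n − 1 = 11
Two-sided p-value ≈ 0.0102
Since p ≈ 0.0102 < α = 0.05, reject H0; the evidence is statistically significant.

t = -3.096; reject H0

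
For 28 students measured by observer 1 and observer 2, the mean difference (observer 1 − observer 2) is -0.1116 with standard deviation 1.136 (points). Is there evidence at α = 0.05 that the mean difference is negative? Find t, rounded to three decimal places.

-0.520

H0: μ_d = 0; H1: μ_d < 0 (paired t-test on the differences, left-tailed).
t = d̄/(s_d/√n) = -0.1116/(1.136/√28) = -0.520
df = n − 1 = 27
p-value = P(T ≤ -0.520) ≈ 0.3037
Since p ≈ 0.3037 > α = 0.05, fail to reject H0; the evidence is not statistically significant.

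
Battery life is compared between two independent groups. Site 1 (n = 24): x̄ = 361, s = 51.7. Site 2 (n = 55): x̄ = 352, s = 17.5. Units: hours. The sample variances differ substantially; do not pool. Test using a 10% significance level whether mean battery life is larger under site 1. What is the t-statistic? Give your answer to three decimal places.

Let group 1 = site 1, group 2 = site 2. H0: μ_1 = μ_2; H1: μ_1 > μ_2 (Welch's two-sample t-test, right-tailed).
t = (x̄_1 − x̄_2)/√(s_1²/n_1 + s_2²/n_2) = (361 − 352)/√(51.7²/24 + 17.5²/55) = 0.832
Welch–Satterthwaite df ≈ 25.33
p-value = P(T ≥ 0.832) ≈ 0.207
Since p ≈ 0.207 > α = 0.1, fail to reject H0; the data do not provide sufficient evidence against H0.

0.832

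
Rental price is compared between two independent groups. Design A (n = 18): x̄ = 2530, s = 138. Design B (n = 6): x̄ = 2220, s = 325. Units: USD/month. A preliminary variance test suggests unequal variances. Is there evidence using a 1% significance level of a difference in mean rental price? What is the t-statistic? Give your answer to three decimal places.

Let group 1 = design A, group 2 = design B. H0: μ_1 = μ_2; H1: μ_1 ≠ μ_2 (Welch's two-sample t-test, two-sided).
t = (x̄_1 − x̄_2)/√(s_1²/n_1 + s_2²/n_2) = (2530 − 2220)/√(138²/18 + 325²/6) = 2.269
Welch–Satterthwaite df ≈ 5.61
Two-sided p-value ≈ 0.0667
Since p ≈ 0.0667 > α = 0.01, fail to reject H0; the data do not provide sufficient evidence against H0.

2.269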